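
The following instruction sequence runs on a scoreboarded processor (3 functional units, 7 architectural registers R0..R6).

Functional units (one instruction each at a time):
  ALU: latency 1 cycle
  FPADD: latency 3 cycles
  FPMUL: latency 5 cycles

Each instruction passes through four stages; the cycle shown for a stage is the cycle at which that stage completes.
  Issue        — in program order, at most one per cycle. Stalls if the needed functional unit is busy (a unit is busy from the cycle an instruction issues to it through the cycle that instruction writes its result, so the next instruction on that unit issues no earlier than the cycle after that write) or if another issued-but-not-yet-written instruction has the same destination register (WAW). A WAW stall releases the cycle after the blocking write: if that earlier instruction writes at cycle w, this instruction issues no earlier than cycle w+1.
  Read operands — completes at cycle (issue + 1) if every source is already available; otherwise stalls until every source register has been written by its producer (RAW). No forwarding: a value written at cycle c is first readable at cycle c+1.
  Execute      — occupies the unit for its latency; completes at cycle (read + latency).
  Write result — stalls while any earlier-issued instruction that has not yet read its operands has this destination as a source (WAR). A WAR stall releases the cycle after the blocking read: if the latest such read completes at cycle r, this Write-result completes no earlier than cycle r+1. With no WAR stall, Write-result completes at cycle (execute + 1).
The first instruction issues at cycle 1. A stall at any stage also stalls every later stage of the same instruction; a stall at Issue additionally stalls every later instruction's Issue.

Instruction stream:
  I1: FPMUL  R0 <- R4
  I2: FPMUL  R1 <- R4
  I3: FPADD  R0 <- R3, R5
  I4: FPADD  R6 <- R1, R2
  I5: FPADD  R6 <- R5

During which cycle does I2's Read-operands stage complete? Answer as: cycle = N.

  I1 | 1 | 2 | 7 | 8
  I2 | 9 | 10 | 15 | 16   struct: FPMUL busy until I1 writes@8
  I3 | 10 | 11 | 14 | 15
  I4 | 16 | 17 | 20 | 21   struct: FPADD busy until I3 writes@15
  I5 | 22 | 23 | 26 | 27   struct: FPADD busy until I4 writes@21

cycle = 10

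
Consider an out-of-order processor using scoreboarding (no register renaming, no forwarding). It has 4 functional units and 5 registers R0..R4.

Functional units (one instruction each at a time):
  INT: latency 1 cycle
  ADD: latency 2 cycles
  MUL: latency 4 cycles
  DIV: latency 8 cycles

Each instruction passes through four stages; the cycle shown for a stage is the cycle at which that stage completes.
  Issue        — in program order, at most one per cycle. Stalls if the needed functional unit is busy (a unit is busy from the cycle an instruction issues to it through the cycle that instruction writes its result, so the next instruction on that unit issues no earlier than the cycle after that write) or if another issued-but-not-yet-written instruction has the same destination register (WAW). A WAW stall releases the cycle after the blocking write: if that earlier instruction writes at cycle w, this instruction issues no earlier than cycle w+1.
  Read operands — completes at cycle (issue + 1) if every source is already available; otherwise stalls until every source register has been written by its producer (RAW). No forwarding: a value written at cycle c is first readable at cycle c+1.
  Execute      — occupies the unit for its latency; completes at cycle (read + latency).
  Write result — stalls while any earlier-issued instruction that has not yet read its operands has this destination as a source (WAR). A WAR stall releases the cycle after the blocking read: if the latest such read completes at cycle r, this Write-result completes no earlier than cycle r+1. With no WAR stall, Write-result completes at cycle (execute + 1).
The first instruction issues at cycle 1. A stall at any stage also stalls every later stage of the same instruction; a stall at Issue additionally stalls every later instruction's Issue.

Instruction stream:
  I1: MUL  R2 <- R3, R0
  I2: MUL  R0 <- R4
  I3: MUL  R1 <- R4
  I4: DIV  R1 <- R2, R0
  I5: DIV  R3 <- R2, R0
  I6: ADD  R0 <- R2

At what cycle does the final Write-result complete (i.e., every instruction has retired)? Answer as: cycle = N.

cycle = 43

I1: IS=1 RO=2 EX=6 WR=7
I2: IS=8 RO=9 EX=13 WR=14  [struct: MUL busy until I1 writes@7]
I3: IS=15 RO=16 EX=20 WR=21  [struct: MUL busy until I2 writes@14]
I4: IS=22 RO=23 EX=31 WR=32  [WAW R1: wait I3 write@21]
I5: IS=33 RO=34 EX=42 WR=43  [struct: DIV busy until I4 writes@32]
I6: IS=34 RO=35 EX=37 WR=38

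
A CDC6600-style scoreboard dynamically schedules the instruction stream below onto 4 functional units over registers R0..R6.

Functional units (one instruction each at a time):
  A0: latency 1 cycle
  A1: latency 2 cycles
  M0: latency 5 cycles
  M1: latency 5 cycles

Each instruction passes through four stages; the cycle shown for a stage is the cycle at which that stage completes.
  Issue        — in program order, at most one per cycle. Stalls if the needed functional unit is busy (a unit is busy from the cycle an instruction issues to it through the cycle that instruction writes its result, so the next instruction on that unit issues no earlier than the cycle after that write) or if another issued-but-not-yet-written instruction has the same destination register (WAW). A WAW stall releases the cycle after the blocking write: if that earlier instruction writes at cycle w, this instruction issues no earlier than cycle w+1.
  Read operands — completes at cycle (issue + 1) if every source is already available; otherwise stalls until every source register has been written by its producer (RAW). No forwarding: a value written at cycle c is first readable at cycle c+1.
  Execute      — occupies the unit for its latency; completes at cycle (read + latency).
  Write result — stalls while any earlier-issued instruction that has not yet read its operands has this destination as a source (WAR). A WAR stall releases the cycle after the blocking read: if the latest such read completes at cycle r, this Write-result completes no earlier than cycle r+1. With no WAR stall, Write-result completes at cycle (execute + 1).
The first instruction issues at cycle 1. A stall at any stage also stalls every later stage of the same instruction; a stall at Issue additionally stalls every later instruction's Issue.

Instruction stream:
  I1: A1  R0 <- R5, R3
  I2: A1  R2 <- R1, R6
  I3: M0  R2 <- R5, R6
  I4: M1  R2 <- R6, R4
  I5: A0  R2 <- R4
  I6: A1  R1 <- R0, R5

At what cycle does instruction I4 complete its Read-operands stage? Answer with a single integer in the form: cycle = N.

cycle 1: issue I1 (A1)
cycle 2: I1 read-ops
cycle 4: I1 finished on A1
cycle 5: I1→R0
cycle 6: issue I2 (A1)
cycle 7: I2 read-ops
cycle 9: I2 finished on A1
cycle 10: I2→R2
cycle 11: issue I3 (M0)
cycle 12: I3 read-ops
cycle 17: I3 finished on M0
cycle 18: I3→R2
cycle 19: issue I4 (M1)
cycle 20: I4 read-ops
cycle 25: I4 finished on M1
cycle 26: I4→R2
cycle 27: issue I5 (A0)
cycle 28: I5 read-ops · issue I6 (A1)
cycle 29: I5 finished on A0 · I6 read-ops
cycle 30: I5→R2
cycle 31: I6 finished on A1
cycle 32: I6→R1

cycle = 20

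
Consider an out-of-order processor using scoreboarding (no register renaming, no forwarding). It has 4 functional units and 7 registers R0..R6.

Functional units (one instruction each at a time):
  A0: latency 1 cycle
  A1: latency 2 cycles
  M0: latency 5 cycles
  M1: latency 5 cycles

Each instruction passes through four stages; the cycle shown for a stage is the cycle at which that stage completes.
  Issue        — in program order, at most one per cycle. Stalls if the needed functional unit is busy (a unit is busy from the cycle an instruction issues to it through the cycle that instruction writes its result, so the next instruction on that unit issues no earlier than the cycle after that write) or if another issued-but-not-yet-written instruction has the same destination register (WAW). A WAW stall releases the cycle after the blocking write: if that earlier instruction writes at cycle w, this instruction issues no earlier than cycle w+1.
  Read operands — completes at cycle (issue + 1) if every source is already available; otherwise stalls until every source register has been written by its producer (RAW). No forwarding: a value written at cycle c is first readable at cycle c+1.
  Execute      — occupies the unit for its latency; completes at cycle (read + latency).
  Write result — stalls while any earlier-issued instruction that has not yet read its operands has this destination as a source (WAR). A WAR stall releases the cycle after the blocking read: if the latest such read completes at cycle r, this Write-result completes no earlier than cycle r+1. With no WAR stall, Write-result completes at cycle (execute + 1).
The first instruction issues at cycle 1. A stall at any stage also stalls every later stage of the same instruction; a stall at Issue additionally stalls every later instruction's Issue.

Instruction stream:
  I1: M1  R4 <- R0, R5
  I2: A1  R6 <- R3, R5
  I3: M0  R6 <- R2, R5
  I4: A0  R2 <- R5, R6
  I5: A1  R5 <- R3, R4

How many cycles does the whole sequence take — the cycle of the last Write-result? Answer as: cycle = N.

I1 -> (1, 2, 7, 8)
I2 -> (2, 3, 5, 6)
I3 -> (7, 8, 13, 14)  // WAW R6: wait I2 write@6
I4 -> (8, 15, 16, 17)  // RAW R6: wait I3 write@14
I5 -> (9, 10, 12, 16)  // WAR R5: wait I4 read@15

cycle = 17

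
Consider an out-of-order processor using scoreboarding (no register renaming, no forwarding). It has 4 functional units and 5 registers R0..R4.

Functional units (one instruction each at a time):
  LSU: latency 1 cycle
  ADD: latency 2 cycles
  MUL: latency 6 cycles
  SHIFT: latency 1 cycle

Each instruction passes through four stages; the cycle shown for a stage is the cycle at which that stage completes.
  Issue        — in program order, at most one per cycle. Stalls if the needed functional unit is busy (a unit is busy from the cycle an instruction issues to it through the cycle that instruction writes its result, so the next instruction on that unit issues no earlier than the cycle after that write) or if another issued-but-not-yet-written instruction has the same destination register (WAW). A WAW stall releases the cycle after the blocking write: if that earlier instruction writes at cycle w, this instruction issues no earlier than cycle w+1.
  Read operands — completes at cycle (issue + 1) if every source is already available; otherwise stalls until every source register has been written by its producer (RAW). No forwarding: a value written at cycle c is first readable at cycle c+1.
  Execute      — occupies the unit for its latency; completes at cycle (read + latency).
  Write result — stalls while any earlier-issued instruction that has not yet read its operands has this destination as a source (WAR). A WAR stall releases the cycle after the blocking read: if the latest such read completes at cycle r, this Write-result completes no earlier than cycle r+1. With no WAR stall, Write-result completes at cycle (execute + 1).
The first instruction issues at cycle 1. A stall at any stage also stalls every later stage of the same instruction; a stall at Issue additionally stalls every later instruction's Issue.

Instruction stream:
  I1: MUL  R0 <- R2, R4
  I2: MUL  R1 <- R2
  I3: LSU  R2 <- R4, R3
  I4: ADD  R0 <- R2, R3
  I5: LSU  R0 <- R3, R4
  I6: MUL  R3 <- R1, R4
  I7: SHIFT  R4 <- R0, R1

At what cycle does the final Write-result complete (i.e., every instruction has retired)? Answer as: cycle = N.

cycle = 28

[1] I1→MUL
[2] I1 RO
[8] I1 EX
[9] I1 WR R0
[10] I2→MUL
[11] I2 RO, I3→LSU
[12] I3 RO, I4→ADD
[13] I3 EX
[14] I3 WR R2
[15] I4 RO
[17] I2 EX, I4 EX
[18] I2 WR R1, I4 WR R0
[19] I5→LSU
[20] I5 RO, I6→MUL
[21] I5 EX, I6 RO, I7→SHIFT
[22] I5 WR R0
[23] I7 RO
[24] I7 EX
[25] I7 WR R4
[27] I6 EX
[28] I6 WR R3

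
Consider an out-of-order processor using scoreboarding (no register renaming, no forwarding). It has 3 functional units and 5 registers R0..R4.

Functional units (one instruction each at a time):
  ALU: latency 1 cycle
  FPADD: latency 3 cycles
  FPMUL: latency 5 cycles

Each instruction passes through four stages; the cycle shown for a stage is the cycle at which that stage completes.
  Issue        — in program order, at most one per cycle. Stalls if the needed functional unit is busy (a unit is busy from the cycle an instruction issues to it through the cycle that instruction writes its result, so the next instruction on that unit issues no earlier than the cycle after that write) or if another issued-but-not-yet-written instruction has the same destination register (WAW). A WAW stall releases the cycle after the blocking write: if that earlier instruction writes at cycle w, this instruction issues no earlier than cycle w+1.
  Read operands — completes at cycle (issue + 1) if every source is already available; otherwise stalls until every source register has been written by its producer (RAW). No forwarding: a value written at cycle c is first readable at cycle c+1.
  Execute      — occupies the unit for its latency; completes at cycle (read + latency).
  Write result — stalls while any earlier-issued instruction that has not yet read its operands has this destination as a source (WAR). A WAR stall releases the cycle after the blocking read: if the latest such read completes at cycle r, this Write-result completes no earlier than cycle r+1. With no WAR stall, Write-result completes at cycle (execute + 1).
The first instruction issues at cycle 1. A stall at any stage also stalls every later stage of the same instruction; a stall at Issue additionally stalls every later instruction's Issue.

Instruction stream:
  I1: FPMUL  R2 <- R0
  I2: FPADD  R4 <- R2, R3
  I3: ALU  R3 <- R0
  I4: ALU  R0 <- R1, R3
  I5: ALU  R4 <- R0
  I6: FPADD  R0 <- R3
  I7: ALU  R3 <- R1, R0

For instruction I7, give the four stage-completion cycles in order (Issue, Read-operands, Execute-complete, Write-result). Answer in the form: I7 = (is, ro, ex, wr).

I7 = (19, 22, 23, 24)

c1: I1 dispatched to FPMUL
c2: I1 operands ready; I2 dispatched to FPADD
c3: I3 dispatched to ALU
c4: I3 operands ready
c5: I3 complete
c7: I1 complete
c8: R2←I1
c9: I2 operands ready
c10: R3←I3
c11: I4 dispatched to ALU
c12: I2 complete; I4 operands ready
c13: R4←I2; I4 complete
c14: R0←I4
c15: I5 dispatched to ALU
c16: I5 operands ready; I6 dispatched to FPADD
c17: I5 complete; I6 operands ready
c18: R4←I5
c19: I7 dispatched to ALU
c20: I6 complete
c21: R0←I6
c22: I7 operands ready
c23: I7 complete
c24: R3←I7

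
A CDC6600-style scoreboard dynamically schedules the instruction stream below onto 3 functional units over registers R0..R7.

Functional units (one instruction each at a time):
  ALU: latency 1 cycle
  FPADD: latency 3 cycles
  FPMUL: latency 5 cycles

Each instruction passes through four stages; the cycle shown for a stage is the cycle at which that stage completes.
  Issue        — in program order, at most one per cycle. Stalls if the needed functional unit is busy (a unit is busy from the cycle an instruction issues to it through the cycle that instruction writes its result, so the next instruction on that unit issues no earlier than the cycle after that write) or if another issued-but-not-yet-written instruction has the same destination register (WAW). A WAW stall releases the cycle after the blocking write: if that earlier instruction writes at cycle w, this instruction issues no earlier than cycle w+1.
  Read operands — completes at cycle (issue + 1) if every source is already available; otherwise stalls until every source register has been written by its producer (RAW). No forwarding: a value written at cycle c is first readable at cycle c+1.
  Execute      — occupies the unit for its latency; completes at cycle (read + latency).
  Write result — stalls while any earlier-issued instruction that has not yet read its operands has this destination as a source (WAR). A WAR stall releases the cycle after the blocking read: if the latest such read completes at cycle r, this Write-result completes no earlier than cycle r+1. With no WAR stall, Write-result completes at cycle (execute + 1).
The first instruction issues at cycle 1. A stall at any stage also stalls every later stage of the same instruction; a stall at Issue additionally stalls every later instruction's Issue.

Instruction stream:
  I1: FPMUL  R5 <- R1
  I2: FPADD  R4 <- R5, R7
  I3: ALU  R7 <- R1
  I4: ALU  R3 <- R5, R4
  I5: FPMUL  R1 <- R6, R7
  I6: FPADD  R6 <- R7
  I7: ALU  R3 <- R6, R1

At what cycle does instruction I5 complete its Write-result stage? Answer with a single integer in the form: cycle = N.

cycle 1: I1→FPMUL
cycle 2: I1 RO, I2→FPADD
cycle 3: I3→ALU
cycle 4: I3 RO
cycle 5: I3 EX
cycle 7: I1 EX
cycle 8: I1 WR R5
cycle 9: I2 RO
cycle 10: I3 WR R7
cycle 11: I4→ALU
cycle 12: I2 EX, I5→FPMUL
cycle 13: I2 WR R4, I5 RO
cycle 14: I4 RO, I6→FPADD
cycle 15: I4 EX, I6 RO
cycle 16: I4 WR R3
cycle 17: I7→ALU
cycle 18: I5 EX, I6 EX
cycle 19: I5 WR R1, I6 WR R6
cycle 20: I7 RO
cycle 21: I7 EX
cycle 22: I7 WR R3

cycle = 19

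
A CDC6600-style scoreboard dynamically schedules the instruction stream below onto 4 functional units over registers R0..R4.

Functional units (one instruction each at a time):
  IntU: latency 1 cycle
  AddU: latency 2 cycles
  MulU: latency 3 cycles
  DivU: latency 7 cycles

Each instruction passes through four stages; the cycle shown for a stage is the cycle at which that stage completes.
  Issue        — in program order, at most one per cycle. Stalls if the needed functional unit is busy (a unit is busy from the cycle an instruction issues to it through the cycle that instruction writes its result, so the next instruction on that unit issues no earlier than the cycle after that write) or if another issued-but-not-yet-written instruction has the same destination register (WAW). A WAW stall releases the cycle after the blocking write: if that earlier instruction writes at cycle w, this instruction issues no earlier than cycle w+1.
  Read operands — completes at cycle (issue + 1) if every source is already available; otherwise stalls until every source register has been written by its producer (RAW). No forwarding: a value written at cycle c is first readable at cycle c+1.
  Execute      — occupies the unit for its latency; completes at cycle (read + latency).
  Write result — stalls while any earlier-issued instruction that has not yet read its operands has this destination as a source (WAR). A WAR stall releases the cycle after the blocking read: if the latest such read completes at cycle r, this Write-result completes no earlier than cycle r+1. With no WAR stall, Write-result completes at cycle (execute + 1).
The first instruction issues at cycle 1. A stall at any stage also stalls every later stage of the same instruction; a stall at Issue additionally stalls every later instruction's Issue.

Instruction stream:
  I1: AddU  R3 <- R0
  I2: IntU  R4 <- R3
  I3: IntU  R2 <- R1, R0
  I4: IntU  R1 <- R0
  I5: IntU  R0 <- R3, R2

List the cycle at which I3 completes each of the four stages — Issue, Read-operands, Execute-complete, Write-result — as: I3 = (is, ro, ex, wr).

I3 = (9, 10, 11, 12)

[1] I1 dispatched to AddU
[2] I1 operands ready, I2 dispatched to IntU
[4] I1 complete
[5] R3←I1
[6] I2 operands ready
[7] I2 complete
[8] R4←I2
[9] I3 dispatched to IntU
[10] I3 operands ready
[11] I3 complete
[12] R2←I3
[13] I4 dispatched to IntU
[14] I4 operands ready
[15] I4 complete
[16] R1←I4
[17] I5 dispatched to IntU
[18] I5 operands ready
[19] I5 complete
[20] R0←I5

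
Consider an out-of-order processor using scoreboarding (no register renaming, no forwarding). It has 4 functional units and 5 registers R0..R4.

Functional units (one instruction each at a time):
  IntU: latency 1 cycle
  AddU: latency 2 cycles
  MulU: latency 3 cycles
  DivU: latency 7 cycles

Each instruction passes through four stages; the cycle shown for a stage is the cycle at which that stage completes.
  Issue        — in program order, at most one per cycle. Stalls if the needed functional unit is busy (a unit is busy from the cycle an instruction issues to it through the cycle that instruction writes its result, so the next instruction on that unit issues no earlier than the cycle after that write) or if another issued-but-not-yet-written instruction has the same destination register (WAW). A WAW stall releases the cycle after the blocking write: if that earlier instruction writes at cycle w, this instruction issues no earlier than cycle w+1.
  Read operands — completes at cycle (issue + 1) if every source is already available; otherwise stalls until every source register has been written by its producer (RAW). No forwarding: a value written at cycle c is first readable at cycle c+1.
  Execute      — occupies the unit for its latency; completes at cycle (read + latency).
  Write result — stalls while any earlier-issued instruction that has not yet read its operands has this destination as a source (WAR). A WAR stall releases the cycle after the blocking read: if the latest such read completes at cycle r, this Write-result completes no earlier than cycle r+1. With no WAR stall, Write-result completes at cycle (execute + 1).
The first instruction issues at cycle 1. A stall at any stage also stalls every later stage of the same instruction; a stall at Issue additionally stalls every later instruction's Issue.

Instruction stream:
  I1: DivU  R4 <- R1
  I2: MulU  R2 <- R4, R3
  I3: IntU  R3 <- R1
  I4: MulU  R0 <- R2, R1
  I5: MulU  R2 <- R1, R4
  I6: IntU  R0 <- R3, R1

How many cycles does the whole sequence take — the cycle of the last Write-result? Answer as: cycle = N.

cycle = 27

cycle 1: I1 issues→DivU
cycle 2: I1 reads, I2 issues→MulU
cycle 3: I3 issues→IntU
cycle 4: I3 reads
cycle 5: I3 exec-done
cycle 9: I1 exec-done
cycle 10: I1 writes R4
cycle 11: I2 reads
cycle 12: I3 writes R3
cycle 14: I2 exec-done
cycle 15: I2 writes R2
cycle 16: I4 issues→MulU
cycle 17: I4 reads
cycle 20: I4 exec-done
cycle 21: I4 writes R0
cycle 22: I5 issues→MulU
cycle 23: I5 reads, I6 issues→IntU
cycle 24: I6 reads
cycle 25: I6 exec-done
cycle 26: I5 exec-done, I6 writes R0
cycle 27: I5 writes R2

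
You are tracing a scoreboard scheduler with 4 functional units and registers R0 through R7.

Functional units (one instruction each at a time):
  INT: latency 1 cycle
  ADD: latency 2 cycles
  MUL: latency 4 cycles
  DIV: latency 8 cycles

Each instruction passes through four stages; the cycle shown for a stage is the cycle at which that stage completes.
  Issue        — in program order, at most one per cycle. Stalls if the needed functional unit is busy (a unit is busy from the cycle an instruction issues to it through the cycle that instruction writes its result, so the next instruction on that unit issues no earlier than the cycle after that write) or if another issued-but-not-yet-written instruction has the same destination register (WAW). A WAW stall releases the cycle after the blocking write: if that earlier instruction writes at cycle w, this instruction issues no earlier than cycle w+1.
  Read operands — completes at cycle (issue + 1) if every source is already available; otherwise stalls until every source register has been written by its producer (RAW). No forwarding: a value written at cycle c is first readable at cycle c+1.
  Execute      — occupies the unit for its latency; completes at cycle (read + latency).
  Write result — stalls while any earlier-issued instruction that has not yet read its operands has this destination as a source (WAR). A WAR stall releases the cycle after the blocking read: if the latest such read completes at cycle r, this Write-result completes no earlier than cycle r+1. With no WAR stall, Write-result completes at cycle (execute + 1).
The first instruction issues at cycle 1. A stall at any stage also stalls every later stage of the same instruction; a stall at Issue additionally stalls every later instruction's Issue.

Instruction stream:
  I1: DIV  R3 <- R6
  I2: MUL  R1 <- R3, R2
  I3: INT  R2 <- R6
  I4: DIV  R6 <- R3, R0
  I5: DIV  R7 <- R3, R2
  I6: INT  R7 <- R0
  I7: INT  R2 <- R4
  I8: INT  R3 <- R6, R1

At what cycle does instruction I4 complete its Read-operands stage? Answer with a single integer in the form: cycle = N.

cycle = 13

t=1  issue I1 (DIV)
t=2  I1 read-ops, issue I2 (MUL)
t=3  issue I3 (INT)
t=4  I3 read-ops
t=5  I3 finished on INT
t=10  I1 finished on DIV
t=11  I1→R3
t=12  I2 read-ops, issue I4 (DIV)
t=13  I3→R2, I4 read-ops
t=16  I2 finished on MUL
t=17  I2→R1
t=21  I4 finished on DIV
t=22  I4→R6
t=23  issue I5 (DIV)
t=24  I5 read-ops
t=32  I5 finished on DIV
t=33  I5→R7
t=34  issue I6 (INT)
t=35  I6 read-ops
t=36  I6 finished on INT
t=37  I6→R7
t=38  issue I7 (INT)
t=39  I7 read-ops
t=40  I7 finished on INT
t=41  I7→R2
t=42  issue I8 (INT)
t=43  I8 read-ops
t=44  I8 finished on INT
t=45  I8→R3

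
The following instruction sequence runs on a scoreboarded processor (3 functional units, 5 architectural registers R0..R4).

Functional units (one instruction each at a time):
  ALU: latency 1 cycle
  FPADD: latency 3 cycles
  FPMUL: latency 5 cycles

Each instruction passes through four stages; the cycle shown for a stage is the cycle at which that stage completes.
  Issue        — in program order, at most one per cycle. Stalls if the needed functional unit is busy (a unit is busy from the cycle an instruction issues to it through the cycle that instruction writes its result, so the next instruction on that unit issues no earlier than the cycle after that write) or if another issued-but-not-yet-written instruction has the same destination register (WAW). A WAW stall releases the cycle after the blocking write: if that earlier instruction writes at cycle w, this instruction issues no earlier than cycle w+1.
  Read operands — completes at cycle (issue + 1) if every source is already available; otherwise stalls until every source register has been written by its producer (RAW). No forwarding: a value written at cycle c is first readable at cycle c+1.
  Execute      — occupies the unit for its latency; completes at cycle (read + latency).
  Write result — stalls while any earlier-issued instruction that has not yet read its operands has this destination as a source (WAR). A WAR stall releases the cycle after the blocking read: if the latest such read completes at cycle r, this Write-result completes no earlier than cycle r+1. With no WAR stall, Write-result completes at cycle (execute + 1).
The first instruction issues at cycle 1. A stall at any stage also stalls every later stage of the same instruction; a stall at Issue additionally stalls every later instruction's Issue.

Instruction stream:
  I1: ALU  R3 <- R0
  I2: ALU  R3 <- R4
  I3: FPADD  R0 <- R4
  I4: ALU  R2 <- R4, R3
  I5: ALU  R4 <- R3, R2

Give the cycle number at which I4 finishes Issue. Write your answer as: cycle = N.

t=1  issue I1 (ALU)
t=2  I1 read-ops
t=3  I1 finished on ALU
t=4  I1→R3
t=5  issue I2 (ALU)
t=6  I2 read-ops · issue I3 (FPADD)
t=7  I2 finished on ALU · I3 read-ops
t=8  I2→R3
t=9  issue I4 (ALU)
t=10  I3 finished on FPADD · I4 read-ops
t=11  I3→R0 · I4 finished on ALU
t=12  I4→R2
t=13  issue I5 (ALU)
t=14  I5 read-ops
t=15  I5 finished on ALU
t=16  I5→R4

cycle = 9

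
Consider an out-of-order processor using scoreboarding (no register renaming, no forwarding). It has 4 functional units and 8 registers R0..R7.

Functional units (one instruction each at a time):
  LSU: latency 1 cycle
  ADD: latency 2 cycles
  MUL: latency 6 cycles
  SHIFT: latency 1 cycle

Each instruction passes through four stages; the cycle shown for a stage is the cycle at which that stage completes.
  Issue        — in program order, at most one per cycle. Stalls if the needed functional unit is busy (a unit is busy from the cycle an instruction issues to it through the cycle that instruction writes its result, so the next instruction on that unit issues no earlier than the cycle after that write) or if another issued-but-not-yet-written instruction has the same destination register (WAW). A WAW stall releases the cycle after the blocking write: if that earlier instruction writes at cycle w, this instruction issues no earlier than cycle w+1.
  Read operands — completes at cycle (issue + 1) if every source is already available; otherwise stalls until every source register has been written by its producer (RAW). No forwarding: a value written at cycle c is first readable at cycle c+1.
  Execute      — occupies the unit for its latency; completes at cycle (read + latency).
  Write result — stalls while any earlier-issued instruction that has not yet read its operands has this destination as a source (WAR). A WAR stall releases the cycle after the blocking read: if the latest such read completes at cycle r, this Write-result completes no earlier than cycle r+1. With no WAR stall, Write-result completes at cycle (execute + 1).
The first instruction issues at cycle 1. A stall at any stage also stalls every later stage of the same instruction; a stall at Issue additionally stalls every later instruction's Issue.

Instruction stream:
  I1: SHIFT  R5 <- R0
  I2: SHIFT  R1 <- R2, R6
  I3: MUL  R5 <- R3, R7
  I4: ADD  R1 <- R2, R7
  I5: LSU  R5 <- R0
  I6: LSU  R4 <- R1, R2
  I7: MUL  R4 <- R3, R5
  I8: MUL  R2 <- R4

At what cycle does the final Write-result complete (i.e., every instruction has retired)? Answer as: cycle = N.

cycle = 40

cycle 1: issue I1 (SHIFT)
cycle 2: I1 read-ops
cycle 3: I1 finished on SHIFT
cycle 4: I1→R5
cycle 5: issue I2 (SHIFT)
cycle 6: I2 read-ops, issue I3 (MUL)
cycle 7: I2 finished on SHIFT, I3 read-ops
cycle 8: I2→R1
cycle 9: issue I4 (ADD)
cycle 10: I4 read-ops
cycle 12: I4 finished on ADD
cycle 13: I3 finished on MUL, I4→R1
cycle 14: I3→R5
cycle 15: issue I5 (LSU)
cycle 16: I5 read-ops
cycle 17: I5 finished on LSU
cycle 18: I5→R5
cycle 19: issue I6 (LSU)
cycle 20: I6 read-ops
cycle 21: I6 finished on LSU
cycle 22: I6→R4
cycle 23: issue I7 (MUL)
cycle 24: I7 read-ops
cycle 30: I7 finished on MUL
cycle 31: I7→R4
cycle 32: issue I8 (MUL)
cycle 33: I8 read-ops
cycle 39: I8 finished on MUL
cycle 40: I8→R2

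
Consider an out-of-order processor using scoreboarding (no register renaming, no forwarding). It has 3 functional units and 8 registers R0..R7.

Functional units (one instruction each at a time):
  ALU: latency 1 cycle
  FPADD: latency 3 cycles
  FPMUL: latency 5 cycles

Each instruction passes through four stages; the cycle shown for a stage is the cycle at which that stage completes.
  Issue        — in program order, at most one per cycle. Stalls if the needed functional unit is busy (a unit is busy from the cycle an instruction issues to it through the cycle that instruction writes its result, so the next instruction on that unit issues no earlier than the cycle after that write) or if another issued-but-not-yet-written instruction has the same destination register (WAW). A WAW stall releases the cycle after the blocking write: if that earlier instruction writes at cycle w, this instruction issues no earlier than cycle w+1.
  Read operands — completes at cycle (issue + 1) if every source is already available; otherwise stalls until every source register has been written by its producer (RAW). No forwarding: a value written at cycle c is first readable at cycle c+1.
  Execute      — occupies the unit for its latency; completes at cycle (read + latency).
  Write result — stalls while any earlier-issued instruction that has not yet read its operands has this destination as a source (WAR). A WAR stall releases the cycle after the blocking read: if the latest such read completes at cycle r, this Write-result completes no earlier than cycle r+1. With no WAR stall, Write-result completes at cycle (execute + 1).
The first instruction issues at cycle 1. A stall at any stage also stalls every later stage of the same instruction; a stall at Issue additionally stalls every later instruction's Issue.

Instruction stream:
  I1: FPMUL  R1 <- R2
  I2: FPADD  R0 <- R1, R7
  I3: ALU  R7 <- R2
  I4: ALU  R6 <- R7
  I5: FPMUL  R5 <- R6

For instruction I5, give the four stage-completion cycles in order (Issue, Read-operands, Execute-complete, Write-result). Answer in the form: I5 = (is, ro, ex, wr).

t=1  issue I1 (FPMUL)
t=2  I1 read-ops, issue I2 (FPADD)
t=3  issue I3 (ALU)
t=4  I3 read-ops
t=5  I3 finished on ALU
t=7  I1 finished on FPMUL
t=8  I1→R1
t=9  I2 read-ops
t=10  I3→R7
t=11  issue I4 (ALU)
t=12  I2 finished on FPADD, I4 read-ops, issue I5 (FPMUL)
t=13  I2→R0, I4 finished on ALU
t=14  I4→R6
t=15  I5 read-ops
t=20  I5 finished on FPMUL
t=21  I5→R5

I5 = (12, 15, 20, 21)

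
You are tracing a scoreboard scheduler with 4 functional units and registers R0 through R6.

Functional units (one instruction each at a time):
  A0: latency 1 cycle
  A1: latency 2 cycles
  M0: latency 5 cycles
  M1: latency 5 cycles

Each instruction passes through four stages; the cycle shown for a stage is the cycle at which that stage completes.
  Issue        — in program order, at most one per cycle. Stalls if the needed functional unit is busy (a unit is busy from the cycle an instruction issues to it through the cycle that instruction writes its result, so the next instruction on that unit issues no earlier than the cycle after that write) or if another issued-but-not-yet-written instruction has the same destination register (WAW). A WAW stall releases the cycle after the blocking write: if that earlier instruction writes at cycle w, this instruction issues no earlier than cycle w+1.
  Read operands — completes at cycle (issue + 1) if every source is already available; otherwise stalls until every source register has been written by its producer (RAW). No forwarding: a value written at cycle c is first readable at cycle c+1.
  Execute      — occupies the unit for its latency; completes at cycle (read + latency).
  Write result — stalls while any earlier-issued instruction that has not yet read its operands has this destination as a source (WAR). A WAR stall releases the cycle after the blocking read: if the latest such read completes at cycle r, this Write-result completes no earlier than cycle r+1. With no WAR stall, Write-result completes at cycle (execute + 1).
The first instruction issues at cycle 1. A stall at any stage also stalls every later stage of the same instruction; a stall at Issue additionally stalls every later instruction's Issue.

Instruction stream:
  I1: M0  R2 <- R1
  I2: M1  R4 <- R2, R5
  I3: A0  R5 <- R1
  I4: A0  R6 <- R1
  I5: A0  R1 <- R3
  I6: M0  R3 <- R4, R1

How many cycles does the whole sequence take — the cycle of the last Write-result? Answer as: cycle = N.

[1] I1 issues→M0
[2] I1 reads, I2 issues→M1
[3] I3 issues→A0
[4] I3 reads
[5] I3 exec-done
[7] I1 exec-done
[8] I1 writes R2
[9] I2 reads
[10] I3 writes R5
[11] I4 issues→A0
[12] I4 reads
[13] I4 exec-done
[14] I2 exec-done, I4 writes R6
[15] I2 writes R4, I5 issues→A0
[16] I5 reads, I6 issues→M0
[17] I5 exec-done
[18] I5 writes R1
[19] I6 reads
[24] I6 exec-done
[25] I6 writes R3

cycle = 25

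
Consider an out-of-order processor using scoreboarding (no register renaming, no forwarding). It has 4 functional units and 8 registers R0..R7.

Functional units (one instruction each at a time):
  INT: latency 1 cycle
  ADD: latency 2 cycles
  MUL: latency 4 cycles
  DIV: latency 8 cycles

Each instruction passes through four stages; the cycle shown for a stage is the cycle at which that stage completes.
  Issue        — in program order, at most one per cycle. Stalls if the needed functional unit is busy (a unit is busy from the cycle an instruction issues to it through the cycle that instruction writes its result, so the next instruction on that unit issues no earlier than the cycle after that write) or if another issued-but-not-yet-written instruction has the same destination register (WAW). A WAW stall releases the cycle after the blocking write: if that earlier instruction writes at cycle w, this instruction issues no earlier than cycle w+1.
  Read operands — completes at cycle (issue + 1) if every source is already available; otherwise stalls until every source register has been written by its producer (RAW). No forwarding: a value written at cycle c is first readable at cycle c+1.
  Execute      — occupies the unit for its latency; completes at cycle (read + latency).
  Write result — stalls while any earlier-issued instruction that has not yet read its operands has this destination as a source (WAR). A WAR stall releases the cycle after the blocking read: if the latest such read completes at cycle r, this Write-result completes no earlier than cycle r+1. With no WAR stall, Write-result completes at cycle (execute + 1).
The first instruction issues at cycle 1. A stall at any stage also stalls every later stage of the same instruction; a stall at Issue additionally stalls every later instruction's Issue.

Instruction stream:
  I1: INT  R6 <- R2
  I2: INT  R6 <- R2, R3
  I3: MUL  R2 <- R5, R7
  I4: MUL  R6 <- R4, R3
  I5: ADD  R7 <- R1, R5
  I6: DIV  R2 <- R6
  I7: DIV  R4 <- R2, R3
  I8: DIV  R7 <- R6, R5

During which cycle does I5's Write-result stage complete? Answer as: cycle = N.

t=1  I1 issues→INT
t=2  I1 reads
t=3  I1 exec-done
t=4  I1 writes R6
t=5  I2 issues→INT
t=6  I2 reads · I3 issues→MUL
t=7  I2 exec-done · I3 reads
t=8  I2 writes R6
t=11  I3 exec-done
t=12  I3 writes R2
t=13  I4 issues→MUL
t=14  I4 reads · I5 issues→ADD
t=15  I5 reads · I6 issues→DIV
t=17  I5 exec-done
t=18  I4 exec-done · I5 writes R7
t=19  I4 writes R6
t=20  I6 reads
t=28  I6 exec-done
t=29  I6 writes R2
t=30  I7 issues→DIV
t=31  I7 reads
t=39  I7 exec-done
t=40  I7 writes R4
t=41  I8 issues→DIV
t=42  I8 reads
t=50  I8 exec-done
t=51  I8 writes R7

cycle = 18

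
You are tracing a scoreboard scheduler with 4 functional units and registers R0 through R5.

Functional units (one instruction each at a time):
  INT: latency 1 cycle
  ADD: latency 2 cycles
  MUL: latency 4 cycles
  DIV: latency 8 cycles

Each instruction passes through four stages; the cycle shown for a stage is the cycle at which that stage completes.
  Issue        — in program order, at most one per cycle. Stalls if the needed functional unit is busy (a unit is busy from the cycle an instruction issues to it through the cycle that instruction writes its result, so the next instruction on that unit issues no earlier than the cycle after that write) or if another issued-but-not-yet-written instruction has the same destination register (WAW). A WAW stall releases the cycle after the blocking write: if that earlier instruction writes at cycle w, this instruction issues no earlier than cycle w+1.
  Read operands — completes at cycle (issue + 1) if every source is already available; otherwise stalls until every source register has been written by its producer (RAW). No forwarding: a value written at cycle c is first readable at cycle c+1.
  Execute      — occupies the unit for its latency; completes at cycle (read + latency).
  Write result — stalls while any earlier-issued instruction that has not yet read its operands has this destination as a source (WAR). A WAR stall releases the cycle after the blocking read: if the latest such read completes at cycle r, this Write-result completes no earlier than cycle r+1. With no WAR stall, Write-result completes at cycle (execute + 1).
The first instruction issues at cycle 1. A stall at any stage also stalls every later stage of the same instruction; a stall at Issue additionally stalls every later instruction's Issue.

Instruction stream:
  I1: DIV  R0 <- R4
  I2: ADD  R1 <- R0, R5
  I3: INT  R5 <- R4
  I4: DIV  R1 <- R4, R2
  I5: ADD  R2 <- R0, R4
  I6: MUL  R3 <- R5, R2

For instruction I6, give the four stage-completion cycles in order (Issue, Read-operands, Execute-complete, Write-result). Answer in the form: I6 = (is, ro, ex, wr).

[1] issue I1 (DIV)
[2] I1 read-ops, issue I2 (ADD)
[3] issue I3 (INT)
[4] I3 read-ops
[5] I3 finished on INT
[10] I1 finished on DIV
[11] I1→R0
[12] I2 read-ops
[13] I3→R5
[14] I2 finished on ADD
[15] I2→R1
[16] issue I4 (DIV)
[17] I4 read-ops, issue I5 (ADD)
[18] I5 read-ops, issue I6 (MUL)
[20] I5 finished on ADD
[21] I5→R2
[22] I6 read-ops
[25] I4 finished on DIV
[26] I4→R1, I6 finished on MUL
[27] I6→R3

I6 = (18, 22, 26, 27)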